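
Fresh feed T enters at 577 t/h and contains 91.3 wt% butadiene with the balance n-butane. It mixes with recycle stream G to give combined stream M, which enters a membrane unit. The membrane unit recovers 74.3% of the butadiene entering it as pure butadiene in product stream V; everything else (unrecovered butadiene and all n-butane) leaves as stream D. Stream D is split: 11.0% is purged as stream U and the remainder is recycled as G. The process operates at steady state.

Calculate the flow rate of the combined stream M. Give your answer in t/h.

n-butane enters only via T and leaves only via the purge: 577×0.087 = 0.110×(n-butane in D), and the membrane unit passes all n-butane, so n-butane in M = n-butane in D = 456.35 t/h.
butadiene in M: m_A = 577×0.913 + (1−0.110)·(1−0.743)·m_A, so m_A = 526.8/0.7713 = 683.03 t/h.
M = 683.03 + 456.35 = 1139.4 t/h.

1139 t/h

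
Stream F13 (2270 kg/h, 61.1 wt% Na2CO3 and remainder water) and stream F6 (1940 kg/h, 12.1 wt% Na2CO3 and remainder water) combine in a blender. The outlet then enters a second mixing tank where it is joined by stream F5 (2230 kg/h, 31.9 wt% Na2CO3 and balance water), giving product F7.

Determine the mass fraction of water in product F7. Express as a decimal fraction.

0.638

Overall, product flow = 6440 kg/h.
water in = 2270×0.389 + 1940×0.879 + 2230×0.681 = 4106.9 kg/h.
water fraction in F7 = 0.638.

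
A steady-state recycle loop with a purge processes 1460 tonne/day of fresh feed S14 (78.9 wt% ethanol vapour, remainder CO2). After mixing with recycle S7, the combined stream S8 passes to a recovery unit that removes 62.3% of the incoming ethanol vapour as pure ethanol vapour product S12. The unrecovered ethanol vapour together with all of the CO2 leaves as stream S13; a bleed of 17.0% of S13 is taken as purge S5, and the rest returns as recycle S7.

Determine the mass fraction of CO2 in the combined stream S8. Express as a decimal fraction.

0.519

CO2 enters only via S14 and leaves only via the purge: 1460×0.211 = 0.170×(CO2 in S13), and the recovery unit passes all CO2, so CO2 in S8 = CO2 in S13 = 1812.1 tonne/day.
ethanol vapour in S8: m_A = 1460×0.789 + (1−0.170)·(1−0.623)·m_A, so m_A = 1151.9/0.6871 = 1676.5 tonne/day.
S8 = 1676.5 + 1812.1 = 3488.7 tonne/day.
CO2 fraction in S8 = 1812.1/3488.7 = 0.519.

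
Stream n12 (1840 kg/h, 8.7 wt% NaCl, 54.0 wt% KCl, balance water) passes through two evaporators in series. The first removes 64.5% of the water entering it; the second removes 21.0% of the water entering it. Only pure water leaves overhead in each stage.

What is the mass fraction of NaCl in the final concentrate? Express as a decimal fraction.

water in feed = 1840×0.373 = 686.32 kg/h.
After stage 1: water left = (1−0.645)×686.32 = 243.64; stream total = 1397.3 kg/h.
After stage 2: water left = (1−0.210)×243.64 = 192.48; final concentrate = 1346.2 kg/h.
NaCl fraction = 160.08/1346.2 = 0.119.

0.119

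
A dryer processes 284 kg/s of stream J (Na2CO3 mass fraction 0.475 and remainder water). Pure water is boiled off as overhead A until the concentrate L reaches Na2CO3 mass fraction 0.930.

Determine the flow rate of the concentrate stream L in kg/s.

145.1 kg/s

Na2CO3 is conserved: 284×0.475 = 134.9 kg/s all reports to the concentrate.
Concentrate = 134.9/(target fraction) = 145.05 kg/s.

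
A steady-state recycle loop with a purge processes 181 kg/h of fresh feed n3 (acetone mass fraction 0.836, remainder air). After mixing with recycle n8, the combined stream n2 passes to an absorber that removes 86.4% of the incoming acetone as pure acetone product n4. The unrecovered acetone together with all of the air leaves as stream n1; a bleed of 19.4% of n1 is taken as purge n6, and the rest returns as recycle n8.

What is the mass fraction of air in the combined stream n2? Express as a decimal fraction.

air enters only via n3 and leaves only via the purge: 181×0.164 = 0.194×(air in n1), and the absorber passes all air, so air in n2 = air in n1 = 153.01 kg/h.
acetone in n2: m_A = 181×0.836 + (1−0.194)·(1−0.864)·m_A, so m_A = 151.32/0.8904 = 169.94 kg/h.
n2 = 169.94 + 153.01 = 322.95 kg/h.
air fraction in n2 = 153.01/322.95 = 0.474.

0.474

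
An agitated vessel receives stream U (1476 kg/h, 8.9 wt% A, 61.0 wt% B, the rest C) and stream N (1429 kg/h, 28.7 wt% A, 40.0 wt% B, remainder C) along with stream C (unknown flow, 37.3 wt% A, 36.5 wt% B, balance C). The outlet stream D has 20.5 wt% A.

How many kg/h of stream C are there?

321.7 kg/h

Let C be the unknown flow. Total out = 2905 + C.
A balance: 541.49 + 0.373·C = 0.205·(2905 + C)
(0.373 − 0.205)·C = 0.205×2905 − 541.49 = 54.038
C = 54.038 / 0.168 = 321.65 kg/h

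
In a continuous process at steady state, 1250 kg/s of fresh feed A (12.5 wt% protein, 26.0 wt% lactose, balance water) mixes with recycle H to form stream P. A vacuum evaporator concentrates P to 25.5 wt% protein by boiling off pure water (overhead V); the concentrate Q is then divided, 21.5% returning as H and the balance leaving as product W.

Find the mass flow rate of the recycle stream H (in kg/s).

167.8 kg/s

Overall protein balance (none leaves overhead): protein in fresh feed = protein in product, i.e. 1250×0.125 = (1−0.215)·Q·0.255.
Q = 156.25/(0.255×0.785) = 780.57 kg/s.
Recycle H = 0.215×780.57 = 167.82 kg/s.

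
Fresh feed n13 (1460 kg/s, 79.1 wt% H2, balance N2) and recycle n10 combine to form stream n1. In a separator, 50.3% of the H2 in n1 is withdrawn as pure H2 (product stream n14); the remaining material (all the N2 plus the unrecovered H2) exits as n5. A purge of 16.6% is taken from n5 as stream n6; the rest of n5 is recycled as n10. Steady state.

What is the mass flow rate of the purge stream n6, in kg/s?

N2 enters only via n13 and leaves only via the purge: 1460×0.209 = 0.166×(N2 in n5), and the separator passes all N2, so N2 in n1 = N2 in n5 = 1838.2 kg/s.
H2 in n1: m_A = 1460×0.791 + (1−0.166)·(1−0.503)·m_A, so m_A = 1154.9/0.5855 = 1972.4 kg/s.
n5 = (1−0.503)×1972.4 + 1838.2 = 2818.5 kg/s.
Purge n6 = 0.166×2818.5 = 467.87 kg/s.

467.9 kg/s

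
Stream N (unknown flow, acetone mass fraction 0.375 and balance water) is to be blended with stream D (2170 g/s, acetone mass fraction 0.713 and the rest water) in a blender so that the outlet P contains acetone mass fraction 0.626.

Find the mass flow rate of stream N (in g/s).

Let N be the unknown flow. Total out = 2170 + N.
acetone balance: 1547.2 + 0.375·N = 0.626·(2170 + N)
(0.375 − 0.626)·N = 0.626×2170 − 1547.2 = -188.79
N = -188.79 / -0.251 = 752.15 g/s

752.2 g/s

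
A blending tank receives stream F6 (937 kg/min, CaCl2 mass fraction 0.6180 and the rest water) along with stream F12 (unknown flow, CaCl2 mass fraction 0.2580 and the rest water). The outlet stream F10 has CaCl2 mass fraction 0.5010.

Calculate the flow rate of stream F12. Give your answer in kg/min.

451.1 kg/min

Let F12 be the unknown flow. Total out = 937 + F12.
CaCl2 balance: 579.07 + 0.258·F12 = 0.501·(937 + F12)
(0.258 − 0.501)·F12 = 0.501×937 − 579.07 = -109.63
F12 = -109.63 / -0.243 = 451.15 kg/min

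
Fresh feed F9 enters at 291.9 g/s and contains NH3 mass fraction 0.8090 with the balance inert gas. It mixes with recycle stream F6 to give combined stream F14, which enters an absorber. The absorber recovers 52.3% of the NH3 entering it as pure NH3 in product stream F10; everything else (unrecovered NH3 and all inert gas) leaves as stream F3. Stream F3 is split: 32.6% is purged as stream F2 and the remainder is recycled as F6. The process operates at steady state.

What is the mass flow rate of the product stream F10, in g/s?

NH3 in F14: m_A = 291.9×0.809 + (1−0.326)·(1−0.523)·m_A, so m_A = 236.15/0.6785 = 348.04 g/s.
Product F10 = 0.523×348.04 = 182.03 g/s.

182 g/s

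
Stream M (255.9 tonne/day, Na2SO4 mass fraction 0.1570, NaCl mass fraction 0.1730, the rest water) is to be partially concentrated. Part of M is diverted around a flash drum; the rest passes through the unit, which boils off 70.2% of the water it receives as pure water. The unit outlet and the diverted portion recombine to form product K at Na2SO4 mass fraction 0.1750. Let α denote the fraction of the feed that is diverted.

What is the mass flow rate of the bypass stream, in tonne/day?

All 255.9×0.157 = 40.176 tonne/day of Na2SO4 reaches K, so K = 40.176/0.175 = 229.58 tonne/day and vapour = 26.321 tonne/day.
The evaporator receives (1−α)·255.9 of feed at 0.670 water and removes 0.702 of that water:
0.702×0.670×(1−α)×255.9 = 26.321
(1−α) = 26.321/120.36 = 0.2187;  α = 0.7813.
Bypass flow = 0.7813×255.9 = 199.94 tonne/day.

199.9 tonne/day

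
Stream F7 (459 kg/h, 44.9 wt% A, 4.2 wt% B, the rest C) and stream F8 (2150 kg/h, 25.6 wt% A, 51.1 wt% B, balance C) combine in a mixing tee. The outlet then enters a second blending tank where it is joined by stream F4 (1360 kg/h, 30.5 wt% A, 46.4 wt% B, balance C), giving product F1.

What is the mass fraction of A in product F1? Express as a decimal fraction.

0.295

Overall, product flow = 3969 kg/h.
A in = 459×0.449 + 2150×0.256 + 1360×0.305 = 1171.3 kg/h.
A fraction in F1 = 0.295.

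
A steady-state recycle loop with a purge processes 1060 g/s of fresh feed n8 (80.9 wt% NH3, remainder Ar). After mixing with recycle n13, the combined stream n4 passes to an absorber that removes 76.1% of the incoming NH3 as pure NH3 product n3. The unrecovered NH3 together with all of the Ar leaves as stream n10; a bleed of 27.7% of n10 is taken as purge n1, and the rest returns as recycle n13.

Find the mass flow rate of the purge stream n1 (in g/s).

Ar enters only via n8 and leaves only via the purge: 1060×0.191 = 0.277×(Ar in n10), and the absorber passes all Ar, so Ar in n4 = Ar in n10 = 730.9 g/s.
NH3 in n4: m_A = 1060×0.809 + (1−0.277)·(1−0.761)·m_A, so m_A = 857.54/0.8272 = 1036.7 g/s.
n10 = (1−0.761)×1036.7 + 730.9 = 978.67 g/s.
Purge n1 = 0.277×978.67 = 271.09 g/s.

271.1 g/s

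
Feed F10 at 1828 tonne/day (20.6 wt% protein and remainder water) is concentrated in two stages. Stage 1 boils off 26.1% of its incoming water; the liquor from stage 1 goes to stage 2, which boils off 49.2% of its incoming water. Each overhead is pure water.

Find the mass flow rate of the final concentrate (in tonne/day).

water in feed = 1828×0.794 = 1451.4 tonne/day.
After stage 1: water left = (1−0.261)×1451.4 = 1072.6; stream total = 1449.2 tonne/day.
After stage 2: water left = (1−0.492)×1072.6 = 544.88; final concentrate = 921.45 tonne/day.

921.5 tonne/day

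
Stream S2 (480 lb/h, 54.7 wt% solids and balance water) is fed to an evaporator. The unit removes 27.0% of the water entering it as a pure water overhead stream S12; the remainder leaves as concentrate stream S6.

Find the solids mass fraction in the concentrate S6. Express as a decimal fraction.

0.623

solids is not removed: 480×0.547 = 262.56 lb/h of solids enters S6.
water entering = 480×0.453 = 217.44 lb/h; overhead removed = 0.270×217.44 = 58.709 lb/h.
Concentrate = 480 − 58.709 = 421.29 lb/h.
Mass fraction = 262.56/421.29 = 0.623.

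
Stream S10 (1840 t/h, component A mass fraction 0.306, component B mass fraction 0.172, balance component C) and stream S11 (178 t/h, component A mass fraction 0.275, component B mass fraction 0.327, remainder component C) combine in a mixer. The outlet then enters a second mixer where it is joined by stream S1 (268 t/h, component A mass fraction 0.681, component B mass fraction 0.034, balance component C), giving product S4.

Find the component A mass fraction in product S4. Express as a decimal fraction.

Overall, product flow = 2286 t/h.
component A in = 1840×0.306 + 178×0.275 + 268×0.681 = 794.5 t/h.
component A fraction in S4 = 0.348.

0.348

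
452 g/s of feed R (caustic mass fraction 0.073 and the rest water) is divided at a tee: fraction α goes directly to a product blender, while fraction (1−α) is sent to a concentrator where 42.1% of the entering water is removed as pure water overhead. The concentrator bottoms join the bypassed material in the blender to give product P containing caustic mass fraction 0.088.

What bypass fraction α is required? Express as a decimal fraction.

All 452×0.073 = 32.996 g/s of caustic reaches P, so P = 32.996/0.088 = 374.95 g/s and vapour = 77.045 g/s.
The evaporator receives (1−α)·452 of feed at 0.927 water and removes 0.421 of that water:
0.421×0.927×(1−α)×452 = 77.045
(1−α) = 77.045/176.4 = 0.4368;  α = 0.5632.

0.563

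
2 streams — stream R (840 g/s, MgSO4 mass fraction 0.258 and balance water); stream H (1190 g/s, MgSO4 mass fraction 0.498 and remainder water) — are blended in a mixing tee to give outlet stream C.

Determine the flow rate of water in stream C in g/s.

1221 g/s

water out = water in = 840×0.742 + 1190×0.502 = 1220.7 g/s.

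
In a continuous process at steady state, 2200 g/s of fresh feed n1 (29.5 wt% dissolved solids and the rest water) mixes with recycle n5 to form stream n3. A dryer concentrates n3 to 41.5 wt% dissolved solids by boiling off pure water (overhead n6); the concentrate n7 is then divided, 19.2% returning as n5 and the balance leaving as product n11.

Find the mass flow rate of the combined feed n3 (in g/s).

Overall dissolved solids balance (none leaves overhead): dissolved solids in fresh feed = dissolved solids in product, i.e. 2200×0.295 = (1−0.192)·n7·0.415.
n7 = 649/(0.415×0.808) = 1935.5 g/s.
Recycle n5 = 0.192×1935.5 = 371.61 g/s.
Combined feed n3 = 2200 + 371.61 = 2571.6 g/s.

2572 g/s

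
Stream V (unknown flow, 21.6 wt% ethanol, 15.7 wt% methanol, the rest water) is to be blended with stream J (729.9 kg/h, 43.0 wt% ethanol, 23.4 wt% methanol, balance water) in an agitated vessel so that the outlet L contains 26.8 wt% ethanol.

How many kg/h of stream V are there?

Let V be the unknown flow. Total out = 729.9 + V.
ethanol balance: 313.86 + 0.216·V = 0.268·(729.9 + V)
(0.216 − 0.268)·V = 0.268×729.9 − 313.86 = -118.24
V = -118.24 / -0.052 = 2273.9 kg/h

2274 kg/h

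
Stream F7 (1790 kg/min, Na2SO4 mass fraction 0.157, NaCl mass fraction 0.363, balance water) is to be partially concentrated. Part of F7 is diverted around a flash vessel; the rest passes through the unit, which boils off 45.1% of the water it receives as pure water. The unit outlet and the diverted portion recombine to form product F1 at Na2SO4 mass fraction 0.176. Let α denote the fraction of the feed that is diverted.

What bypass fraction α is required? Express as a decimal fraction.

0.501

All 1790×0.157 = 281.03 kg/min of Na2SO4 reaches F1, so F1 = 281.03/0.176 = 1596.8 kg/min and vapour = 193.24 kg/min.
The evaporator receives (1−α)·1790 of feed at 0.480 water and removes 0.451 of that water:
0.451×0.480×(1−α)×1790 = 193.24
(1−α) = 193.24/387.5 = 0.4987;  α = 0.5013.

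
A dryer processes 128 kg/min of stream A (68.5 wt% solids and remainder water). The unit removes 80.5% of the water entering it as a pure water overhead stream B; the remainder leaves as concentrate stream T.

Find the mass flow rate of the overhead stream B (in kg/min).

32.46 kg/min

water entering = 128×0.315 = 40.32 kg/min; overhead removed = 0.805×40.32 = 32.458 kg/min.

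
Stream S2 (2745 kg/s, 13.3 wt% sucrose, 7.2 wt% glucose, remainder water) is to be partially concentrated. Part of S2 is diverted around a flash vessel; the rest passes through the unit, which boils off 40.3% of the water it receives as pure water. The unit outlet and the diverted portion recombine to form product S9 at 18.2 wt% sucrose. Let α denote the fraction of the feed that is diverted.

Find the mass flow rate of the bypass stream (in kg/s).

438.3 kg/s

All 2745×0.133 = 365.09 kg/s of sucrose reaches S9, so S9 = 365.09/0.182 = 2006 kg/s and vapour = 739.04 kg/s.
The evaporator receives (1−α)·2745 of feed at 0.795 water and removes 0.403 of that water:
0.403×0.795×(1−α)×2745 = 739.04
(1−α) = 739.04/879.46 = 0.8403;  α = 0.1597.
Bypass flow = 0.1597×2745 = 438.28 kg/s.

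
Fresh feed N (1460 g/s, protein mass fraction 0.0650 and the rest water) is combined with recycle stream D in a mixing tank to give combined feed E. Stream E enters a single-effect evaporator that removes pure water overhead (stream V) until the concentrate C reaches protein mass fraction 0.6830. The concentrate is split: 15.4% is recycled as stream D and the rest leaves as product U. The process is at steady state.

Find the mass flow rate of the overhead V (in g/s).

1321 g/s

Overall protein balance (none leaves overhead): protein in fresh feed = protein in product, i.e. 1460×0.065 = (1−0.154)·C·0.683.
C = 94.9/(0.683×0.846) = 164.24 g/s.
Recycle D = 0.154×164.24 = 25.293 g/s.
Combined feed E = 1460 + 25.293 = 1485.3 g/s.
Overhead V = E − C = 1485.3 − 164.24 = 1321.1 g/s.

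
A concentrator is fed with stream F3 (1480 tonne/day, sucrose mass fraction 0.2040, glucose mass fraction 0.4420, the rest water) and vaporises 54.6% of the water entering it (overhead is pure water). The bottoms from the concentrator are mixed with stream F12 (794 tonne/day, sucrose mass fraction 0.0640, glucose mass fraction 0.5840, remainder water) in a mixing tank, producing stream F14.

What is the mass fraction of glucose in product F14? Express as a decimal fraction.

0.5623

Vapour removed = 0.546×0.354×1480 = 286.06 tonne/day; concentrate = 1193.9 tonne/day.
glucose reaching the mixer = 654.16 (from concentrate) + 794×0.584 = 1117.9 tonne/day.
Product flow = 1193.9 + 794 = 1987.9 tonne/day; glucose fraction = 0.5623.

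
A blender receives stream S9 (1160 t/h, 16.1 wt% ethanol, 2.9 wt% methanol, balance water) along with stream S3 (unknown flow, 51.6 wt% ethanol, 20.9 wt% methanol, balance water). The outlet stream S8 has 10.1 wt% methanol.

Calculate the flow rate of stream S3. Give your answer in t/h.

Let S3 be the unknown flow. Total out = 1160 + S3.
methanol balance: 33.64 + 0.209·S3 = 0.101·(1160 + S3)
(0.209 − 0.101)·S3 = 0.101×1160 − 33.64 = 83.52
S3 = 83.52 / 0.108 = 773.33 t/h

773.3 t/h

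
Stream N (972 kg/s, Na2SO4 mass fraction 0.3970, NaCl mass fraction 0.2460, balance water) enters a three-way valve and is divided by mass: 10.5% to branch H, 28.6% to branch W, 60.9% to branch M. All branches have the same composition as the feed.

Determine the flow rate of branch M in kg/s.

591.9 kg/s

Branch M flow = 0.609×972 = 591.95 kg/s.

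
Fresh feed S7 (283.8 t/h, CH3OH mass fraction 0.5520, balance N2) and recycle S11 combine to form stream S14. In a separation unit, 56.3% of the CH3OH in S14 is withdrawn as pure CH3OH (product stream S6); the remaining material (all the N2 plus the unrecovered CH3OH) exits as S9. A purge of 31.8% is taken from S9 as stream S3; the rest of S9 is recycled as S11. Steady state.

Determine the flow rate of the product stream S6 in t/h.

CH3OH in S14: m_A = 283.8×0.552 + (1−0.318)·(1−0.563)·m_A, so m_A = 156.66/0.7020 = 223.17 t/h.
Product S6 = 0.563×223.17 = 125.64 t/h.

125.6 t/h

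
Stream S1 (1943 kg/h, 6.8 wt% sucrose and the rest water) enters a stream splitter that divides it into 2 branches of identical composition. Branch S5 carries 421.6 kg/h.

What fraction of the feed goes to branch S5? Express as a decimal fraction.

0.217

Fraction to S5 = 421.6/1943 = 0.2170.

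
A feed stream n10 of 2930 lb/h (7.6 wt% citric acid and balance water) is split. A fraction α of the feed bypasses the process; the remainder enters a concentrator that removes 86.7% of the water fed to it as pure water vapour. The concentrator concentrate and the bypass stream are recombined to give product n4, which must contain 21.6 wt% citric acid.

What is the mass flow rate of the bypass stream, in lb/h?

All 2930×0.076 = 222.68 lb/h of citric acid reaches n4, so n4 = 222.68/0.216 = 1030.9 lb/h and vapour = 1899.1 lb/h.
The evaporator receives (1−α)·2930 of feed at 0.924 water and removes 0.867 of that water:
0.867×0.924×(1−α)×2930 = 1899.1
(1−α) = 1899.1/2347.2 = 0.8091;  α = 0.1909.
Bypass flow = 0.1909×2930 = 559.44 lb/h.

559.4 lb/h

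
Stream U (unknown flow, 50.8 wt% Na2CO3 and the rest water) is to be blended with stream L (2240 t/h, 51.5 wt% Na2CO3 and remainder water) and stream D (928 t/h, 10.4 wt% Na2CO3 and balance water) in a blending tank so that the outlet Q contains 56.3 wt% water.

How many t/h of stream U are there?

1892 t/h

Let U be the unknown flow. Total out = 3168 + U.
water balance: 1917.9 + 0.492·U = 0.563·(3168 + U)
(0.492 − 0.563)·U = 0.563×3168 − 1917.9 = -134.3
U = -134.3 / -0.071 = 1891.6 t/h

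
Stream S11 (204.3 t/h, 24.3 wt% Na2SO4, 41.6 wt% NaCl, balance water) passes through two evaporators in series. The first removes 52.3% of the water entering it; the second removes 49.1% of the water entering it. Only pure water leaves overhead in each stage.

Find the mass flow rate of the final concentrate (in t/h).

151.5 t/h

water in feed = 204.3×0.341 = 69.666 t/h.
After stage 1: water left = (1−0.523)×69.666 = 33.231; stream total = 167.86 t/h.
After stage 2: water left = (1−0.491)×33.231 = 16.914; final concentrate = 151.55 t/h.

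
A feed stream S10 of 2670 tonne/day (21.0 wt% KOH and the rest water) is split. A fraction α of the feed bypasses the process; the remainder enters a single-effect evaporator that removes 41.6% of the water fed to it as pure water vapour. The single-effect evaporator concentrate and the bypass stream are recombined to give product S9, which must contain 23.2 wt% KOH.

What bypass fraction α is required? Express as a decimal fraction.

0.711

All 2670×0.210 = 560.7 tonne/day of KOH reaches S9, so S9 = 560.7/0.232 = 2416.8 tonne/day and vapour = 253.19 tonne/day.
The evaporator receives (1−α)·2670 of feed at 0.790 water and removes 0.416 of that water:
0.416×0.790×(1−α)×2670 = 253.19
(1−α) = 253.19/877.47 = 0.2885;  α = 0.7115.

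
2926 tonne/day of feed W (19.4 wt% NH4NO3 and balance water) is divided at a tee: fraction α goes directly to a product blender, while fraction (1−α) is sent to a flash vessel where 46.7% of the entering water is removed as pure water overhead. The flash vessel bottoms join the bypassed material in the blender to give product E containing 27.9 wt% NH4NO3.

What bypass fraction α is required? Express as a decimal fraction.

0.191

All 2926×0.194 = 567.64 tonne/day of NH4NO3 reaches E, so E = 567.64/0.279 = 2034.6 tonne/day and vapour = 891.43 tonne/day.
The evaporator receives (1−α)·2926 of feed at 0.806 water and removes 0.467 of that water:
0.467×0.806×(1−α)×2926 = 891.43
(1−α) = 891.43/1101.4 = 0.8094;  α = 0.1906.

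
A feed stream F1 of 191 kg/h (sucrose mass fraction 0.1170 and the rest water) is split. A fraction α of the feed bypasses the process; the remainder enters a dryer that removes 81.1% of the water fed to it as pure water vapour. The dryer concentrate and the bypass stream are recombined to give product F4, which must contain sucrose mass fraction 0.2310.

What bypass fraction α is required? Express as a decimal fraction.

All 191×0.117 = 22.347 kg/h of sucrose reaches F4, so F4 = 22.347/0.231 = 96.74 kg/h and vapour = 94.26 kg/h.
The evaporator receives (1−α)·191 of feed at 0.883 water and removes 0.811 of that water:
0.811×0.883×(1−α)×191 = 94.26
(1−α) = 94.26/136.78 = 0.6891;  α = 0.3109.

0.311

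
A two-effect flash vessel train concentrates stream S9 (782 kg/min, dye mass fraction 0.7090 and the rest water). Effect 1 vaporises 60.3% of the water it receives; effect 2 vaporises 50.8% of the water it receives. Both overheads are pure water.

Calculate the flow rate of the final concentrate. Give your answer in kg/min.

598.9 kg/min

water in feed = 782×0.291 = 227.56 kg/min.
After stage 1: water left = (1−0.603)×227.56 = 90.342; stream total = 644.78 kg/min.
After stage 2: water left = (1−0.508)×90.342 = 44.448; final concentrate = 598.89 kg/min.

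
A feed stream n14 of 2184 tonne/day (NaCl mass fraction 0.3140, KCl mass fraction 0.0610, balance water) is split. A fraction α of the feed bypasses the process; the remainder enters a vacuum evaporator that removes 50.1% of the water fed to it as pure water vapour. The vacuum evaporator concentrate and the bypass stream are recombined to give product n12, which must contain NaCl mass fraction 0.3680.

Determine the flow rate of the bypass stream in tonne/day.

All 2184×0.314 = 685.78 tonne/day of NaCl reaches n12, so n12 = 685.78/0.368 = 1863.5 tonne/day and vapour = 320.48 tonne/day.
The evaporator receives (1−α)·2184 of feed at 0.625 water and removes 0.501 of that water:
0.501×0.625×(1−α)×2184 = 320.48
(1−α) = 320.48/683.87 = 0.4686;  α = 0.5314.
Bypass flow = 0.5314×2184 = 1160.5 tonne/day.

1161 tonne/day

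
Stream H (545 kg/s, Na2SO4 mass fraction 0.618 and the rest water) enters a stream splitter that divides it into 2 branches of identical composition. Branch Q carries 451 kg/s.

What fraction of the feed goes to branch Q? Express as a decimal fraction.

Fraction to Q = 451/545 = 0.8275.

0.828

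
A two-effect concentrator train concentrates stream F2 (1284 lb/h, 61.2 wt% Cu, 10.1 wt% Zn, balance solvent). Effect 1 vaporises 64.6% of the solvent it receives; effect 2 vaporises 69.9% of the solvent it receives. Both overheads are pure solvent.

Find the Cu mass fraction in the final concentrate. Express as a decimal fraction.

solvent in feed = 1284×0.287 = 368.51 lb/h.
After stage 1: solvent left = (1−0.646)×368.51 = 130.45; stream total = 1045.9 lb/h.
After stage 2: solvent left = (1−0.699)×130.45 = 39.266; final concentrate = 954.76 lb/h.
Cu fraction = 785.81/954.76 = 0.823.

0.823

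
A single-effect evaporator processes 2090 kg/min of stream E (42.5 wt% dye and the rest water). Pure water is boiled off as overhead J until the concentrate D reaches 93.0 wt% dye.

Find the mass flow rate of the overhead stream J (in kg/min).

1135 kg/min

dye is conserved: 2090×0.425 = 888.25 kg/min all reports to the concentrate.
Concentrate = 888.25/(target fraction) = 955.11 kg/min.
Overhead = 2090 − 955.11 = 1134.9 kg/min.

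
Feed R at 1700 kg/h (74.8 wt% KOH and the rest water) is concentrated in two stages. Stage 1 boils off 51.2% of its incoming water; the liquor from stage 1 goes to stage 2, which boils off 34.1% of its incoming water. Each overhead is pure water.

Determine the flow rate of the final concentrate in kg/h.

1409 kg/h

water in feed = 1700×0.252 = 428.4 kg/h.
After stage 1: water left = (1−0.512)×428.4 = 209.06; stream total = 1480.7 kg/h.
After stage 2: water left = (1−0.341)×209.06 = 137.77; final concentrate = 1409.4 kg/h.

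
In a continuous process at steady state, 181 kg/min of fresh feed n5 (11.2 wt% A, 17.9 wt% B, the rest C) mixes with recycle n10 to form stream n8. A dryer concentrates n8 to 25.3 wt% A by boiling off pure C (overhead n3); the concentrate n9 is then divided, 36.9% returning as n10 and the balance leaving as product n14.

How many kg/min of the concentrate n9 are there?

127 kg/min

Overall A balance (none leaves overhead): A in fresh feed = A in product, i.e. 181×0.112 = (1−0.369)·n9·0.253.
n9 = 20.272/(0.253×0.631) = 126.98 kg/min.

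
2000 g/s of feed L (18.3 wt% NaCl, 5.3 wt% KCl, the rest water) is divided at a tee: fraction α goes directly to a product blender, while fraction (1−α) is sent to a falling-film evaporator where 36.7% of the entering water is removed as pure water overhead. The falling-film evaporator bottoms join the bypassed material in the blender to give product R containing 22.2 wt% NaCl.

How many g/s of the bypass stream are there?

746.9 g/s

All 2000×0.183 = 366 g/s of NaCl reaches R, so R = 366/0.222 = 1648.6 g/s and vapour = 351.35 g/s.
The evaporator receives (1−α)·2000 of feed at 0.764 water and removes 0.367 of that water:
0.367×0.764×(1−α)×2000 = 351.35
(1−α) = 351.35/560.78 = 0.6265;  α = 0.3735.
Bypass flow = 0.3735×2000 = 746.91 g/s.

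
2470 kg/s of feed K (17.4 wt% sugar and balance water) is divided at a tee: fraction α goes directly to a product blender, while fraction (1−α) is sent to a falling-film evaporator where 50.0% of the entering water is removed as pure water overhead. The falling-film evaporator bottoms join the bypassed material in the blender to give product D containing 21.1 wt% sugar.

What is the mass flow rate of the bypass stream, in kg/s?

1421 kg/s

All 2470×0.174 = 429.78 kg/s of sugar reaches D, so D = 429.78/0.211 = 2036.9 kg/s and vapour = 433.13 kg/s.
The evaporator receives (1−α)·2470 of feed at 0.826 water and removes 0.500 of that water:
0.500×0.826×(1−α)×2470 = 433.13
(1−α) = 433.13/1020.1 = 0.4246;  α = 0.5754.
Bypass flow = 0.5754×2470 = 1421.3 kg/s.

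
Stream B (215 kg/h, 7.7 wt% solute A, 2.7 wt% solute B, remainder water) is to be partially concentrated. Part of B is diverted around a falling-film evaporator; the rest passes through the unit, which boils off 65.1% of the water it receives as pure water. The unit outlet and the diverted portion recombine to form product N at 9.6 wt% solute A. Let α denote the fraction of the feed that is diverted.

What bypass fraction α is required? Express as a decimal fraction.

0.661

All 215×0.077 = 16.555 kg/h of solute A reaches N, so N = 16.555/0.096 = 172.45 kg/h and vapour = 42.552 kg/h.
The evaporator receives (1−α)·215 of feed at 0.896 water and removes 0.651 of that water:
0.651×0.896×(1−α)×215 = 42.552
(1−α) = 42.552/125.41 = 0.3393;  α = 0.6607.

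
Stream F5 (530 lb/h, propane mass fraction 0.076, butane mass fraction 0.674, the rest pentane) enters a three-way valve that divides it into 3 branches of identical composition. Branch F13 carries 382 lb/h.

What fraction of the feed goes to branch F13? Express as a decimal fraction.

0.721

Fraction to F13 = 382/530 = 0.7208.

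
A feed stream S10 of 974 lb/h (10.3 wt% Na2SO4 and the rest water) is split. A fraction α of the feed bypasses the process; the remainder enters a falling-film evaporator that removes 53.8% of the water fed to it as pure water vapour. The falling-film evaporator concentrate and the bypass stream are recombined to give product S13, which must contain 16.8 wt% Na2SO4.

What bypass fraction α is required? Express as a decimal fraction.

All 974×0.103 = 100.32 lb/h of Na2SO4 reaches S13, so S13 = 100.32/0.168 = 597.15 lb/h and vapour = 376.85 lb/h.
The evaporator receives (1−α)·974 of feed at 0.897 water and removes 0.538 of that water:
0.538×0.897×(1−α)×974 = 376.85
(1−α) = 376.85/470.04 = 0.8017;  α = 0.1983.

0.198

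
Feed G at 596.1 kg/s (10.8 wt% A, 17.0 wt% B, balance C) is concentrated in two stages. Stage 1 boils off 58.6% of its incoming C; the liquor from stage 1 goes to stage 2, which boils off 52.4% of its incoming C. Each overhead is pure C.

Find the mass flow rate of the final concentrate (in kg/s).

250.5 kg/s

C in feed = 596.1×0.722 = 430.38 kg/s.
After stage 1: C left = (1−0.586)×430.38 = 178.18; stream total = 343.89 kg/s.
After stage 2: C left = (1−0.524)×178.18 = 84.813; final concentrate = 250.53 kg/s.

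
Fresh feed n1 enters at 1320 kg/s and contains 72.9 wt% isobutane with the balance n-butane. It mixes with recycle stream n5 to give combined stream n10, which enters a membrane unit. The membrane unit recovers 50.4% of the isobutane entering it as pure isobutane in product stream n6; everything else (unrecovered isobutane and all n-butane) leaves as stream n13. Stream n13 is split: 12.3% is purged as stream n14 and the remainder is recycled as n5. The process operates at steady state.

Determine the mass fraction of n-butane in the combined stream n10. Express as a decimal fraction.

0.631

n-butane enters only via n1 and leaves only via the purge: 1320×0.271 = 0.123×(n-butane in n13), and the membrane unit passes all n-butane, so n-butane in n10 = n-butane in n13 = 2908.3 kg/s.
isobutane in n10: m_A = 1320×0.729 + (1−0.123)·(1−0.504)·m_A, so m_A = 962.28/0.5650 = 1703.1 kg/s.
n10 = 1703.1 + 2908.3 = 4611.4 kg/s.
n-butane fraction in n10 = 2908.3/4611.4 = 0.631.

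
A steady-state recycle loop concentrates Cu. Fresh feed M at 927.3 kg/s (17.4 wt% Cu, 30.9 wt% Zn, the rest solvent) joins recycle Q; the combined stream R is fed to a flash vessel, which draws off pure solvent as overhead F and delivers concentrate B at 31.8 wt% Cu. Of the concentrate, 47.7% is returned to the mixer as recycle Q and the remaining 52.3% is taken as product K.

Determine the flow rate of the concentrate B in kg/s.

Overall Cu balance (none leaves overhead): Cu in fresh feed = Cu in product, i.e. 927.3×0.174 = (1−0.477)·B·0.318.
B = 161.35/(0.318×0.523) = 970.15 kg/s.

970.2 kg/s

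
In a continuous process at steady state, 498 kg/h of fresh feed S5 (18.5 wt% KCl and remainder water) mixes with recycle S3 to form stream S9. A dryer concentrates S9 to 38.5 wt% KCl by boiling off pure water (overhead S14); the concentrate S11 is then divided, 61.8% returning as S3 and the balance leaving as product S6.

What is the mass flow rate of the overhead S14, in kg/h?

Overall KCl balance (none leaves overhead): KCl in fresh feed = KCl in product, i.e. 498×0.185 = (1−0.618)·S11·0.385.
S11 = 92.13/(0.385×0.382) = 626.44 kg/h.
Recycle S3 = 0.618×626.44 = 387.14 kg/h.
Combined feed S9 = 498 + 387.14 = 885.14 kg/h.
Overhead S14 = S9 − S11 = 885.14 − 626.44 = 258.7 kg/h.

258.7 kg/h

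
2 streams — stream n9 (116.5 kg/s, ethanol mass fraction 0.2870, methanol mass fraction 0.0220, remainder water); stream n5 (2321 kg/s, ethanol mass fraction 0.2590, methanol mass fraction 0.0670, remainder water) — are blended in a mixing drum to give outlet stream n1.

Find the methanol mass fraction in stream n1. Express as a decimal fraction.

Total flow out = 116.5 + 2321 = 2437.5 kg/s.
methanol in = 116.5×0.022 + 2321×0.067 = 158.07 kg/s.
methanol mass fraction in n1 = 158.07/2437.5 = 0.0648.

0.0648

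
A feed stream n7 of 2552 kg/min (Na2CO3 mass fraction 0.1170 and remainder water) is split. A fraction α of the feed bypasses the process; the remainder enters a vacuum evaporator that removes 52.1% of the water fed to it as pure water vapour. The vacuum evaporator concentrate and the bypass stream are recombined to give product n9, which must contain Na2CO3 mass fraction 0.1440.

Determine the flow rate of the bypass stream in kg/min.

All 2552×0.117 = 298.58 kg/min of Na2CO3 reaches n9, so n9 = 298.58/0.144 = 2073.5 kg/min and vapour = 478.5 kg/min.
The evaporator receives (1−α)·2552 of feed at 0.883 water and removes 0.521 of that water:
0.521×0.883×(1−α)×2552 = 478.5
(1−α) = 478.5/1174 = 0.4076;  α = 0.5924.
Bypass flow = 0.5924×2552 = 1511.9 kg/min.

1512 kg/min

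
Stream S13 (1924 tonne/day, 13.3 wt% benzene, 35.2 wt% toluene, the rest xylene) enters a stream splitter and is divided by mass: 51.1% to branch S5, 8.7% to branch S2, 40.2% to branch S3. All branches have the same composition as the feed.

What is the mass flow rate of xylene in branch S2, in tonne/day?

Branch S2 total = 0.087×1924 = 167.39 tonne/day.
xylene in S2 = 0.515×167.39 = 86.205 tonne/day.

86.2 tonne/day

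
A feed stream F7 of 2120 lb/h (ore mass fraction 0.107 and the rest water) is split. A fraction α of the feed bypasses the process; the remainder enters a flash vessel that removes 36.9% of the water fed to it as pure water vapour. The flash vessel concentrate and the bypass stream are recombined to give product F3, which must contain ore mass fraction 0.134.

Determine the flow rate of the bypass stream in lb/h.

All 2120×0.107 = 226.84 lb/h of ore reaches F3, so F3 = 226.84/0.134 = 1692.8 lb/h and vapour = 427.16 lb/h.
The evaporator receives (1−α)·2120 of feed at 0.893 water and removes 0.369 of that water:
0.369×0.893×(1−α)×2120 = 427.16
(1−α) = 427.16/698.58 = 0.6115;  α = 0.3885.
Bypass flow = 0.3885×2120 = 823.67 lb/h.

823.7 lb/h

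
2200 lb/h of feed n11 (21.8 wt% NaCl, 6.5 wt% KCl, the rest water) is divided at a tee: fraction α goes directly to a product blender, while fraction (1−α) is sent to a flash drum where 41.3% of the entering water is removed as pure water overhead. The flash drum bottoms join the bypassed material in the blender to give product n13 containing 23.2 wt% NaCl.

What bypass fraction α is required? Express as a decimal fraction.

0.796

All 2200×0.218 = 479.6 lb/h of NaCl reaches n13, so n13 = 479.6/0.232 = 2067.2 lb/h and vapour = 132.76 lb/h.
The evaporator receives (1−α)·2200 of feed at 0.717 water and removes 0.413 of that water:
0.413×0.717×(1−α)×2200 = 132.76
(1−α) = 132.76/651.47 = 0.2038;  α = 0.7962.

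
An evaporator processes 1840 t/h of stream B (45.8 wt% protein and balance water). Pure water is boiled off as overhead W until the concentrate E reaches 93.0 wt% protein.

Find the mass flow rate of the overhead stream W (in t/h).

protein is conserved: 1840×0.458 = 842.72 t/h all reports to the concentrate.
Concentrate = 842.72/(target fraction) = 906.15 t/h.
Overhead = 1840 − 906.15 = 933.85 t/h.

933.8 t/h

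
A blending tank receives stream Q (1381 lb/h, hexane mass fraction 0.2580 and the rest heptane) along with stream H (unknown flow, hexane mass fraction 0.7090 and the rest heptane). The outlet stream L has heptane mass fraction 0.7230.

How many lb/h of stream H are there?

Let H be the unknown flow. Total out = 1381 + H.
heptane balance: 1024.7 + 0.291·H = 0.723·(1381 + H)
(0.291 − 0.723)·H = 0.723×1381 − 1024.7 = -26.239
H = -26.239 / -0.432 = 60.738 lb/h

60.74 lb/h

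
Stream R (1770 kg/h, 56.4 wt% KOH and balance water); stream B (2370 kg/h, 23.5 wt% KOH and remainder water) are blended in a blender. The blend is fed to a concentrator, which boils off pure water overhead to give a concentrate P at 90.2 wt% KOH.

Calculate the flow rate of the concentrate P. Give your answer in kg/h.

1724 kg/h

KOH entering = 1770×0.564 + 2370×0.235 = 1555.2 kg/h.
All KOH reports to P, so P = 1555.2/0.902 = 1724.2 kg/h.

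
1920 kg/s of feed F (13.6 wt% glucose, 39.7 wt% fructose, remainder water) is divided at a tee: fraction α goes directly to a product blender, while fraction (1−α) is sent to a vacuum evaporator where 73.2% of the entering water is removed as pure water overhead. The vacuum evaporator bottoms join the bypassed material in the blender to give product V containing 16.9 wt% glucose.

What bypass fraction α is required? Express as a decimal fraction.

0.429

All 1920×0.136 = 261.12 kg/s of glucose reaches V, so V = 261.12/0.169 = 1545.1 kg/s and vapour = 374.91 kg/s.
The evaporator receives (1−α)·1920 of feed at 0.467 water and removes 0.732 of that water:
0.732×0.467×(1−α)×1920 = 374.91
(1−α) = 374.91/656.34 = 0.5712;  α = 0.4288.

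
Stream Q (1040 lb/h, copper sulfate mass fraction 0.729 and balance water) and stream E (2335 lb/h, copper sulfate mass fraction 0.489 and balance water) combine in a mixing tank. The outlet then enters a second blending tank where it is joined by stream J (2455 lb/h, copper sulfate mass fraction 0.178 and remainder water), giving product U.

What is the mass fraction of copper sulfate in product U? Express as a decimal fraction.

0.401

Overall, product flow = 5830 lb/h.
copper sulfate in = 1040×0.729 + 2335×0.489 + 2455×0.178 = 2337 lb/h.
copper sulfate fraction in U = 0.401.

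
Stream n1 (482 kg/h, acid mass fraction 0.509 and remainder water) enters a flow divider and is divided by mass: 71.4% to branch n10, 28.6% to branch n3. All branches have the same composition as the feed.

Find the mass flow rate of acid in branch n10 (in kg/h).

175.2 kg/h

Branch n10 total = 0.714×482 = 344.15 kg/h.
acid in n10 = 0.509×344.15 = 175.17 kg/h.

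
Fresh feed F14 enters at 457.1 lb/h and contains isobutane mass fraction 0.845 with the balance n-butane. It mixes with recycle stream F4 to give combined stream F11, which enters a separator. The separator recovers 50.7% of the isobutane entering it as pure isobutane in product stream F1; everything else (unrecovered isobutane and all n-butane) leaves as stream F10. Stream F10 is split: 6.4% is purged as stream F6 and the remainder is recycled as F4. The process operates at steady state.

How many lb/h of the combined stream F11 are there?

n-butane enters only via F14 and leaves only via the purge: 457.1×0.155 = 0.064×(n-butane in F10), and the separator passes all n-butane, so n-butane in F11 = n-butane in F10 = 1107 lb/h.
isobutane in F11: m_A = 457.1×0.845 + (1−0.064)·(1−0.507)·m_A, so m_A = 386.25/0.5386 = 717.2 lb/h.
F11 = 717.2 + 1107 = 1824.2 lb/h.

1824 lb/h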